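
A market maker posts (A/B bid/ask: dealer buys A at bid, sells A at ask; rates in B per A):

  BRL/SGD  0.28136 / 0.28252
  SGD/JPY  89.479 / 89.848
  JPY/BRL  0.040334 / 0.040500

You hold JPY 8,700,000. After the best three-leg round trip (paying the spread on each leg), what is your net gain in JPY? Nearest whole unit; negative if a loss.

Best loop JPY → BRL → SGD → JPY:
JPY 8,700,000 × 0.040334 (sell JPY at bid) = BRL 350,905.80
BRL 350,905.80 × 0.28136 (sell BRL at bid) = SGD 98,730.86
SGD 98,730.86 × 89.479 (sell SGD at bid) = JPY 8,834,338

Net profit: JPY 134,338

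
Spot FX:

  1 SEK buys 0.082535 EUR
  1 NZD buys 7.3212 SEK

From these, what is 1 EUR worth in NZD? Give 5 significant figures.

1 EUR ÷ 0.082535 = 12.1161 SEK
12.1161 SEK ÷ 7.3212 = 1.65493 NZD

EUR/NZD = 1.6549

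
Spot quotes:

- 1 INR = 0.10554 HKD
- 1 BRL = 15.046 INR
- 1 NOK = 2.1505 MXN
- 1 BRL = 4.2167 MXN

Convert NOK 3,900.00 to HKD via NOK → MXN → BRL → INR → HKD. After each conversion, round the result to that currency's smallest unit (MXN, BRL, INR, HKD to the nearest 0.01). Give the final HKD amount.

NOK 3,900.00 × 2.1505 = MXN 8,386.95
MXN 8,386.95 ÷ 4.2167 = BRL 1,988.98
BRL 1,988.98 × 15.046 = INR 29,926.19
INR 29,926.19 × 0.10554 = HKD 3,158.41

HKD 3,158.41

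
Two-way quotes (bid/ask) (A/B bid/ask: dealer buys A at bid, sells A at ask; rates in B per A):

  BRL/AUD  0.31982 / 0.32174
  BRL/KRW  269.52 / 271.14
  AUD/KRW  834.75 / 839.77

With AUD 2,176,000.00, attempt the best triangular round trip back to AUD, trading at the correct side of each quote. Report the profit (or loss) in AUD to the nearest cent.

Best loop AUD → BRL → KRW → AUD:
AUD 2,176,000.00 ÷ 0.32174 (buy BRL at ask) = BRL 6,763,224.96
BRL 6,763,224.96 × 269.52 (sell BRL at bid) = KRW 1,822,824,392
KRW 1,822,824,392 ÷ 839.77 (buy AUD at ask) = AUD 2,170,623.38

Net result: AUD -5,376.62 (no profitable arbitrage after spreads)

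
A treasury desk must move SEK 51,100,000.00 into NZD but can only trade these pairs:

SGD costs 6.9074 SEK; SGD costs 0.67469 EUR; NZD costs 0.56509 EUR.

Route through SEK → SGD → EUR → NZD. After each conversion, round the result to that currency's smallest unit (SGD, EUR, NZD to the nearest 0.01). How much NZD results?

SEK 51,100,000.00 ÷ 6.9074 = SGD 7,397,863.16
SGD 7,397,863.16 × 0.67469 = EUR 4,991,264.30
EUR 4,991,264.30 ÷ 0.56509 = NZD 8,832,689.13

NZD 8,832,689.13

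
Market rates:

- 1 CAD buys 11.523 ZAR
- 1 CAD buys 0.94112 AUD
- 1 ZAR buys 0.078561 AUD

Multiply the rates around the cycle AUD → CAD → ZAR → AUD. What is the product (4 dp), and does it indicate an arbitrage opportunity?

Around AUD → CAD → ZAR → AUD: 1 ÷ 0.94112 × 11.523 × 0.078561 = 0.961895
Product < 1; profitable direction is AUD → ZAR → CAD → AUD.

0.9619 (arbitrage exists)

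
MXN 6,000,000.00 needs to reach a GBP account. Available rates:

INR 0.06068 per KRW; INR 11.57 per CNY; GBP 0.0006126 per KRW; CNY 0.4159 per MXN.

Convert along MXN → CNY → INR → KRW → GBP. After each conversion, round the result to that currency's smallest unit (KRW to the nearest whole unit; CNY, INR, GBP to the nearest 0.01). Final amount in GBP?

GBP 291,477.44

MXN 6,000,000.00 × 0.4159 = CNY 2,495,400.00
CNY 2,495,400.00 × 11.57 = INR 28,871,778.00
INR 28,871,778.00 ÷ 0.06068 = KRW 475,803,856
KRW 475,803,856 × 0.0006126 = GBP 291,477.44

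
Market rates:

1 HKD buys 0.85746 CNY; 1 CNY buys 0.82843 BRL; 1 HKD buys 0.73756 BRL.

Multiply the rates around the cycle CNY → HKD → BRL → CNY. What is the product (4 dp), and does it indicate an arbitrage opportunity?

1.0383 (arbitrage exists)

Around CNY → HKD → BRL → CNY: 1 ÷ 0.85746 × 0.73756 ÷ 0.82843 = 1.038312
Product > 1; profitable direction is CNY → HKD → BRL → CNY.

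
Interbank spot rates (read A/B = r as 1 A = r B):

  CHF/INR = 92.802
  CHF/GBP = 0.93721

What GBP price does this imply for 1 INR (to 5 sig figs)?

INR/GBP = 0.010099

1 INR ÷ 92.802 = 0.0107756 CHF
0.0107756 CHF × 0.93721 = 0.010099 GBP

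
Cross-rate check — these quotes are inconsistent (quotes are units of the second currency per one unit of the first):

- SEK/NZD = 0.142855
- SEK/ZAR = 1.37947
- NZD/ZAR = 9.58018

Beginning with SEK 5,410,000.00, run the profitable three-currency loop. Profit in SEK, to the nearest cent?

Profitable loop is SEK → ZAR → NZD → SEK:
SEK 5,410,000.00 × 1.37947 = ZAR 7,462,932.70
ZAR 7,462,932.70 ÷ 9.58018 = NZD 778,997.13
NZD 778,997.13 ÷ 0.142855 = SEK 5,453,061.69
Profit = SEK 5,453,061.69 − SEK 5,410,000.00

Profit: SEK 43,061.69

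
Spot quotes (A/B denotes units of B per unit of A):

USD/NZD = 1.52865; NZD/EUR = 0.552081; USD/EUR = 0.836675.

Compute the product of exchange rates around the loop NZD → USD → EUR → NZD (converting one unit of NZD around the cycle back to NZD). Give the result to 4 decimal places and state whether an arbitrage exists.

Around NZD → USD → EUR → NZD: 1 ÷ 1.52865 × 0.836675 ÷ 0.552081 = 0.991393
Product < 1; profitable direction is NZD → EUR → USD → NZD.

0.9914 (arbitrage exists)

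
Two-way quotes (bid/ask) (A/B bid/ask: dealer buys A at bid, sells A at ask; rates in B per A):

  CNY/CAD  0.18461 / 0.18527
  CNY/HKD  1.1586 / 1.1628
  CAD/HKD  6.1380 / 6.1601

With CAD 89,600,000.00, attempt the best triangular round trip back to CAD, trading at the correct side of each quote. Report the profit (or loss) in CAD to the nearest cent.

Best loop CAD → CNY → HKD → CAD:
CAD 89,600,000.00 ÷ 0.18527 (buy CNY at ask) = CNY 483,618,502.73
CNY 483,618,502.73 × 1.1586 (sell CNY at bid) = HKD 560,320,397.26
HKD 560,320,397.26 ÷ 6.1601 (buy CAD at ask) = CAD 90,959,626.83

Net profit: CAD 1,359,626.83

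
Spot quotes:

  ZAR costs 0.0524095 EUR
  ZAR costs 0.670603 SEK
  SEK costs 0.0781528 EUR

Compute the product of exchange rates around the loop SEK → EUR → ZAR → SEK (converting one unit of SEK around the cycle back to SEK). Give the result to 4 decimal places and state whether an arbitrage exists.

1.0000 (no arbitrage)

Around SEK → EUR → ZAR → SEK: 1 × 0.0781528 ÷ 0.0524095 × 0.670603 = 1.000000
Product ≈ 1 (deviation 0.000%, within rounding noise).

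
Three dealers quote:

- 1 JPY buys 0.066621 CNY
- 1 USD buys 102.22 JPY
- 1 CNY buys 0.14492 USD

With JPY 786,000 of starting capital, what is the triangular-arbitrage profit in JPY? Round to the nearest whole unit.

Profit: JPY 10,429

Profitable loop is JPY → USD → CNY → JPY:
JPY 786,000 ÷ 102.22 = USD 7,689.30
USD 7,689.30 ÷ 0.14492 = CNY 53,058.91
CNY 53,058.91 ÷ 0.066621 = JPY 796,429
Profit = JPY 796,429 − JPY 786,000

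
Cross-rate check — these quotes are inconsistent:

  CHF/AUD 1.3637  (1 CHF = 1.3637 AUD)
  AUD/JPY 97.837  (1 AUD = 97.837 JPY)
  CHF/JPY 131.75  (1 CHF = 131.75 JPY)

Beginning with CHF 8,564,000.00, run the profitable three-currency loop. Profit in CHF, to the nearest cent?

Profit: CHF 108,573.77

Profitable loop is CHF → AUD → JPY → CHF:
CHF 8,564,000.00 × 1.3637 = AUD 11,678,726.80
AUD 11,678,726.80 × 97.837 = JPY 1,142,611,594
JPY 1,142,611,594 ÷ 131.75 = CHF 8,672,573.77
Profit = CHF 8,672,573.77 − CHF 8,564,000.00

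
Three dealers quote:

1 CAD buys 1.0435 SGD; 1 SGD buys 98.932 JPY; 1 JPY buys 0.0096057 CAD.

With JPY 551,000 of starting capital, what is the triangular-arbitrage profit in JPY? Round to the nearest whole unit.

Profitable loop is JPY → SGD → CAD → JPY:
JPY 551,000 ÷ 98.932 = SGD 5,569.48
SGD 5,569.48 ÷ 1.0435 = CAD 5,337.31
CAD 5,337.31 ÷ 0.0096057 = JPY 555,640
Profit = JPY 555,640 − JPY 551,000

Profit: JPY 4,640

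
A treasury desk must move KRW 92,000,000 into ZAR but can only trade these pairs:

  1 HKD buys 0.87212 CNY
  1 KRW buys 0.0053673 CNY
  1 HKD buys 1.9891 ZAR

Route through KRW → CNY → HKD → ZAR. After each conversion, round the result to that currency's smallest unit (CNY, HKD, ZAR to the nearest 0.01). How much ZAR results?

KRW 92,000,000 × 0.0053673 = CNY 493,791.60
CNY 493,791.60 ÷ 0.87212 = HKD 566,196.85
HKD 566,196.85 × 1.9891 = ZAR 1,126,222.15

ZAR 1,126,222.15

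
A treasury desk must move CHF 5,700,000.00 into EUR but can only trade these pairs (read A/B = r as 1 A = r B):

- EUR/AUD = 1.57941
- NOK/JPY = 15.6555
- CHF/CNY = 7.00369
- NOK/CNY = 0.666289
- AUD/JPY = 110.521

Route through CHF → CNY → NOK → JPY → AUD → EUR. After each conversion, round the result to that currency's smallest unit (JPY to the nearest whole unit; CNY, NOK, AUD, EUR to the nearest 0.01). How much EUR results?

EUR 5,373,612.93

CHF 5,700,000.00 × 7.00369 = CNY 39,921,033.00
CNY 39,921,033.00 ÷ 0.666289 = NOK 59,915,491.63
NOK 59,915,491.63 × 15.6555 = JPY 938,006,979
JPY 938,006,979 ÷ 110.521 = AUD 8,487,138.00
AUD 8,487,138.00 ÷ 1.57941 = EUR 5,373,612.93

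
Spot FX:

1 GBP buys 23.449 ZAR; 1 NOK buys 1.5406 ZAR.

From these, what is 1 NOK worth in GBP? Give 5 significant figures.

NOK/GBP = 0.065700

1 NOK × 1.5406 = 1.5406 ZAR
1.5406 ZAR ÷ 23.449 = 0.0657 GBP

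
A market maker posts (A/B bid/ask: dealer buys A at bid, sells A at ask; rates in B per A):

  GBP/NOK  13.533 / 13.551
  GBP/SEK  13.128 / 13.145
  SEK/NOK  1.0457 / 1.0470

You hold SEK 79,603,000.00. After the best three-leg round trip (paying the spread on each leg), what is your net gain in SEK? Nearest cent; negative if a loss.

Net profit: SEK 1,039,459.75

Best loop SEK → NOK → GBP → SEK:
SEK 79,603,000.00 × 1.0457 (sell SEK at bid) = NOK 83,240,857.10
NOK 83,240,857.10 ÷ 13.551 (buy GBP at ask) = GBP 6,142,783.34
GBP 6,142,783.34 × 13.128 (sell GBP at bid) = SEK 80,642,459.75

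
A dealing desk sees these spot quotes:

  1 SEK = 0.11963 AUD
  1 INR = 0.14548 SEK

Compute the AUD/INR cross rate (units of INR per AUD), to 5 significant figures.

AUD/INR = 57.459

1 AUD ÷ 0.11963 = 8.35911 SEK
8.35911 SEK ÷ 0.14548 = 57.4588 INR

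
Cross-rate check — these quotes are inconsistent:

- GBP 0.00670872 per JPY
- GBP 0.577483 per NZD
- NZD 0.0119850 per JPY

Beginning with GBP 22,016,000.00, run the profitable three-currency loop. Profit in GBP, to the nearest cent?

Profit: GBP 697,078.02

Profitable loop is GBP → JPY → NZD → GBP:
GBP 22,016,000.00 ÷ 0.00670872 = JPY 3,281,699,042
JPY 3,281,699,042 × 0.0119850 = NZD 39,331,163.02
NZD 39,331,163.02 × 0.577483 = GBP 22,713,078.02
Profit = GBP 22,713,078.02 − GBP 22,016,000.00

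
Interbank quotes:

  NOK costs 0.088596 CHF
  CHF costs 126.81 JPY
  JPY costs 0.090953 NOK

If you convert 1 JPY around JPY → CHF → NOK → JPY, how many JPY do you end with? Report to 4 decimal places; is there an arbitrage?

Around JPY → CHF → NOK → JPY: 1 ÷ 126.81 ÷ 0.088596 ÷ 0.090953 = 0.978623
Product < 1; profitable direction is JPY → NOK → CHF → JPY.

0.9786 (arbitrage exists)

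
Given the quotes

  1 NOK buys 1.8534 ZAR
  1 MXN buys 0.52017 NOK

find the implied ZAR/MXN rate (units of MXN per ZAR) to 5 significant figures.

1 ZAR ÷ 1.8534 = 0.539549 NOK
0.539549 NOK ÷ 0.52017 = 1.03726 MXN

ZAR/MXN = 1.0373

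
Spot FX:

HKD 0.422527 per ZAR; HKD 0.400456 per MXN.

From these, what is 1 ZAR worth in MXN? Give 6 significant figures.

1 ZAR × 0.422527 = 0.422527 HKD
0.422527 HKD ÷ 0.400456 = 1.05511 MXN

ZAR/MXN = 1.05511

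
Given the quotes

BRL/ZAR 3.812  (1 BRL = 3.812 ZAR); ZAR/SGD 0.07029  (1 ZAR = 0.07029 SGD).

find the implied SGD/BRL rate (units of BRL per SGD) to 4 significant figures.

SGD/BRL = 3.732

1 SGD ÷ 0.07029 = 14.2268 ZAR
14.2268 ZAR ÷ 3.812 = 3.7321 BRL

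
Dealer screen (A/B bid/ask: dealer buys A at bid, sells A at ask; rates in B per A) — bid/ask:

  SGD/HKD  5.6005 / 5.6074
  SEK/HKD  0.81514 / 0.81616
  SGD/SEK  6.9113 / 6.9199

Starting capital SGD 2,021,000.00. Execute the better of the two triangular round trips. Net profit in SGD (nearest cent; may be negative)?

Best loop SGD → SEK → HKD → SGD:
SGD 2,021,000.00 × 6.9113 (sell SGD at bid) = SEK 13,967,737.30
SEK 13,967,737.30 × 0.81514 (sell SEK at bid) = HKD 11,385,661.38
HKD 11,385,661.38 ÷ 5.6074 (buy SGD at ask) = SGD 2,030,470.70

Net profit: SGD 9,470.70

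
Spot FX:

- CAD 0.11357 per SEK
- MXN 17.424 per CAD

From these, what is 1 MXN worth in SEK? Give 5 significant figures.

MXN/SEK = 0.50535

1 MXN ÷ 17.424 = 0.0573921 CAD
0.0573921 CAD ÷ 0.11357 = 0.505346 SEK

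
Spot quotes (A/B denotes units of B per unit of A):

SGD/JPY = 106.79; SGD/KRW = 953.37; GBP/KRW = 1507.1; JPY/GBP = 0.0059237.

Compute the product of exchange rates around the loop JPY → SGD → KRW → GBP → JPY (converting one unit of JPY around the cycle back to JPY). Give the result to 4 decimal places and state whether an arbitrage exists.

Around JPY → SGD → KRW → GBP → JPY: 1 ÷ 106.79 × 953.37 ÷ 1507.1 ÷ 0.0059237 = 0.999990
Product ≈ 1 (deviation 0.001%, within rounding noise).

1.0000 (no arbitrage)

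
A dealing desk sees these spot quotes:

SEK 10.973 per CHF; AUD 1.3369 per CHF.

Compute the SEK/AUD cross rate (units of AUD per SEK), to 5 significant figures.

1 SEK ÷ 10.973 = 0.0911328 CHF
0.0911328 CHF × 1.3369 = 0.121835 AUD

SEK/AUD = 0.12184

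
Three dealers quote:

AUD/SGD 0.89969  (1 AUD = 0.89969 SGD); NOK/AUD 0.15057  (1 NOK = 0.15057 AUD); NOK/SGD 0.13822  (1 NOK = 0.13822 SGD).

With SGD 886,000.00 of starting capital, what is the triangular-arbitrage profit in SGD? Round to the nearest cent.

Profit: SGD 18,010.07

Profitable loop is SGD → AUD → NOK → SGD:
SGD 886,000.00 ÷ 0.89969 = AUD 984,783.65
AUD 984,783.65 ÷ 0.15057 = NOK 6,540,370.91
NOK 6,540,370.91 × 0.13822 = SGD 904,010.07
Profit = SGD 904,010.07 − SGD 886,000.00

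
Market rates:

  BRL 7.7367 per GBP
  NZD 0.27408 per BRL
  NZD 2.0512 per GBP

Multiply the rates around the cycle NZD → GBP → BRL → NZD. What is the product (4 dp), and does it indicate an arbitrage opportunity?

1.0338 (arbitrage exists)

Around NZD → GBP → BRL → NZD: 1 ÷ 2.0512 × 7.7367 × 0.27408 = 1.033773
Product > 1; profitable direction is NZD → GBP → BRL → NZD.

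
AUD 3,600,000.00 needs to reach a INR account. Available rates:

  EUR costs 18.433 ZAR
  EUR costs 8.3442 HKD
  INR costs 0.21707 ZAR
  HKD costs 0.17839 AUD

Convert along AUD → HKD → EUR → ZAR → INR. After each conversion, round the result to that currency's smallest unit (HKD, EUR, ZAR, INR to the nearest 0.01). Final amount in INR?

AUD 3,600,000.00 ÷ 0.17839 = HKD 20,180,503.39
HKD 20,180,503.39 ÷ 8.3442 = EUR 2,418,506.67
EUR 2,418,506.67 × 18.433 = ZAR 44,580,333.45
ZAR 44,580,333.45 ÷ 0.21707 = INR 205,373,075.28

INR 205,373,075.28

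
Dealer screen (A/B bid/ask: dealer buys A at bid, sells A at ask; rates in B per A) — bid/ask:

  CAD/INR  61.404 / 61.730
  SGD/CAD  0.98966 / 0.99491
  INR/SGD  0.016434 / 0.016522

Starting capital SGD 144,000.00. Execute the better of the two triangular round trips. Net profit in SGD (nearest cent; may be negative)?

Net result: SGD -190.21 (no profitable arbitrage after spreads)

Best loop SGD → CAD → INR → SGD:
SGD 144,000.00 × 0.98966 (sell SGD at bid) = CAD 142,511.04
CAD 142,511.04 × 61.404 (sell CAD at bid) = INR 8,750,747.90
INR 8,750,747.90 × 0.016434 (sell INR at bid) = SGD 143,809.79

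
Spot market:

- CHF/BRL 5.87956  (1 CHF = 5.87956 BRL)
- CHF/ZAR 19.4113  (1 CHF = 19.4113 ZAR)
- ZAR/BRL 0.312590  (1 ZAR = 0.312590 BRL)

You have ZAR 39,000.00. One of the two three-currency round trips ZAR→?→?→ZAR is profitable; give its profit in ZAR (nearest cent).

Profitable loop is ZAR → BRL → CHF → ZAR:
ZAR 39,000.00 × 0.312590 = BRL 12,191.01
BRL 12,191.01 ÷ 5.87956 = CHF 2,073.46
CHF 2,073.46 × 19.4113 = ZAR 40,248.48
Profit = ZAR 40,248.48 − ZAR 39,000.00

Profit: ZAR 1,248.48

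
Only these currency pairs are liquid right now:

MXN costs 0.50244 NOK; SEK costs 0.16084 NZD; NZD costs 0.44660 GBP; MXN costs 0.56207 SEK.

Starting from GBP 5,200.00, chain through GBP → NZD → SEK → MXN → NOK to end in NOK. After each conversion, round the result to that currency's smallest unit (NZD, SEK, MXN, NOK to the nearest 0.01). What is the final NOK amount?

GBP 5,200.00 ÷ 0.44660 = NZD 11,643.53
NZD 11,643.53 ÷ 0.16084 = SEK 72,392.00
SEK 72,392.00 ÷ 0.56207 = MXN 128,795.35
MXN 128,795.35 × 0.50244 = NOK 64,711.94

NOK 64,711.94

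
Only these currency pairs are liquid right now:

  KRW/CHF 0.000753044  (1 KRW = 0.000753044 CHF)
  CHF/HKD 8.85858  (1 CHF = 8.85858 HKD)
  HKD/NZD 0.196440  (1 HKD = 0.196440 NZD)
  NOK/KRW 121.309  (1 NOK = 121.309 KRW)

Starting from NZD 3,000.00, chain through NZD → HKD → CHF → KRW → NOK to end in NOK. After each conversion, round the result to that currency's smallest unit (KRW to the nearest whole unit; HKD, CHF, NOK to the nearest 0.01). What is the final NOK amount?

NOK 18,871.82

NZD 3,000.00 ÷ 0.196440 = HKD 15,271.84
HKD 15,271.84 ÷ 8.85858 = CHF 1,723.96
CHF 1,723.96 ÷ 0.000753044 = KRW 2,289,322
KRW 2,289,322 ÷ 121.309 = NOK 18,871.82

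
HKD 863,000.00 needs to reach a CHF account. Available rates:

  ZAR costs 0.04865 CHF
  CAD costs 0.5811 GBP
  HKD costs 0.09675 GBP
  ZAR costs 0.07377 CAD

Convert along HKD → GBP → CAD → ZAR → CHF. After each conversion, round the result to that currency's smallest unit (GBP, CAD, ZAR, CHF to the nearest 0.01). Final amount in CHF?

HKD 863,000.00 × 0.09675 = GBP 83,495.25
GBP 83,495.25 ÷ 0.5811 = CAD 143,684.82
CAD 143,684.82 ÷ 0.07377 = ZAR 1,947,740.54
ZAR 1,947,740.54 × 0.04865 = CHF 94,757.58

CHF 94,757.58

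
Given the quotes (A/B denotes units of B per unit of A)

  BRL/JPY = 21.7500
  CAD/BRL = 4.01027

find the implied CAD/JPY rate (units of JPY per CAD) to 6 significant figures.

1 CAD × 4.01027 = 4.01027 BRL
4.01027 BRL × 21.7500 = 87.2234 JPY

CAD/JPY = 87.2234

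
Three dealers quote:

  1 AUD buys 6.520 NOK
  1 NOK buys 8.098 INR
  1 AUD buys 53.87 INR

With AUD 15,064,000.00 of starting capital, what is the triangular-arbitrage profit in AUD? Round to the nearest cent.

Profit: AUD 305,576.98

Profitable loop is AUD → INR → NOK → AUD:
AUD 15,064,000.00 × 53.87 = INR 811,497,680.00
INR 811,497,680.00 ÷ 8.098 = NOK 100,209,641.89
NOK 100,209,641.89 ÷ 6.520 = AUD 15,369,576.98
Profit = AUD 15,369,576.98 − AUD 15,064,000.00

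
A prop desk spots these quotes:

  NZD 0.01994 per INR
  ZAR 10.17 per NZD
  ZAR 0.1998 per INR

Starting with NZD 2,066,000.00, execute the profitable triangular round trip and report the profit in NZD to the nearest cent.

Profitable loop is NZD → ZAR → INR → NZD:
NZD 2,066,000.00 × 10.17 = ZAR 21,011,220.00
ZAR 21,011,220.00 ÷ 0.1998 = INR 105,161,261.26
INR 105,161,261.26 × 0.01994 = NZD 2,096,915.55
Profit = NZD 2,096,915.55 − NZD 2,066,000.00

Profit: NZD 30,915.55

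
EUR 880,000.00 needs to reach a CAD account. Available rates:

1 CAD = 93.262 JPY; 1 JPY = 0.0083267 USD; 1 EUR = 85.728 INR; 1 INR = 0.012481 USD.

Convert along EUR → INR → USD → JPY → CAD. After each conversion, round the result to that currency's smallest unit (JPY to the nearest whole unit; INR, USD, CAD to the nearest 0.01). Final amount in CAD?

EUR 880,000.00 × 85.728 = INR 75,440,640.00
INR 75,440,640.00 × 0.012481 = USD 941,574.63
USD 941,574.63 ÷ 0.0083267 = JPY 113,078,966
JPY 113,078,966 ÷ 93.262 = CAD 1,212,487.04

CAD 1,212,487.04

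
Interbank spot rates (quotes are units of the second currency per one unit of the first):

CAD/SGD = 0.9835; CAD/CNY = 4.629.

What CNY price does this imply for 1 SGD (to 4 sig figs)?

1 SGD ÷ 0.9835 = 1.01678 CAD
1.01678 CAD × 4.629 = 4.70666 CNY

SGD/CNY = 4.707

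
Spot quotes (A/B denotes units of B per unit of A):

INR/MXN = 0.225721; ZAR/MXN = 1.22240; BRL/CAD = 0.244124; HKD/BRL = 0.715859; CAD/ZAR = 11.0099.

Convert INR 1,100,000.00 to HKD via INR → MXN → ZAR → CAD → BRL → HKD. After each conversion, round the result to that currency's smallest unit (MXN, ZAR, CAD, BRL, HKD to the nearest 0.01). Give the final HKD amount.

HKD 105,567.42

INR 1,100,000.00 × 0.225721 = MXN 248,293.10
MXN 248,293.10 ÷ 1.22240 = ZAR 203,119.36
ZAR 203,119.36 ÷ 11.0099 = CAD 18,448.79
CAD 18,448.79 ÷ 0.244124 = BRL 75,571.39
BRL 75,571.39 ÷ 0.715859 = HKD 105,567.42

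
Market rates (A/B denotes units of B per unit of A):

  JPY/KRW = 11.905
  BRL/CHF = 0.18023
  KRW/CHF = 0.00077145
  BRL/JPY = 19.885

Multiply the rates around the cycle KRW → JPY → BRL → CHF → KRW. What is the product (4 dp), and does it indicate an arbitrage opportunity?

Around KRW → JPY → BRL → CHF → KRW: 1 ÷ 11.905 ÷ 19.885 × 0.18023 ÷ 0.00077145 = 0.986880
Product < 1; profitable direction is KRW → CHF → BRL → JPY → KRW.

0.9869 (arbitrage exists)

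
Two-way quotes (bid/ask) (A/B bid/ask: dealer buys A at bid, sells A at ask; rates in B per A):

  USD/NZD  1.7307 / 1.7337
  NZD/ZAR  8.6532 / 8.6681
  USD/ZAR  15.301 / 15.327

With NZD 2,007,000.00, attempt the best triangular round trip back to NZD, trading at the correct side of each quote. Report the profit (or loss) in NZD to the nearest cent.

Net profit: NZD 36,474.98

Best loop NZD → USD → ZAR → NZD:
NZD 2,007,000.00 ÷ 1.7337 (buy USD at ask) = USD 1,157,639.73
USD 1,157,639.73 × 15.301 (sell USD at bid) = ZAR 17,713,045.51
ZAR 17,713,045.51 ÷ 8.6681 (buy NZD at ask) = NZD 2,043,474.98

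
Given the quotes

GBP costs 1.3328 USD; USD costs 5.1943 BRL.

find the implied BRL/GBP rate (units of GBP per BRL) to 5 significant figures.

BRL/GBP = 0.14445

1 BRL ÷ 5.1943 = 0.192519 USD
0.192519 USD ÷ 1.3328 = 0.144447 GBP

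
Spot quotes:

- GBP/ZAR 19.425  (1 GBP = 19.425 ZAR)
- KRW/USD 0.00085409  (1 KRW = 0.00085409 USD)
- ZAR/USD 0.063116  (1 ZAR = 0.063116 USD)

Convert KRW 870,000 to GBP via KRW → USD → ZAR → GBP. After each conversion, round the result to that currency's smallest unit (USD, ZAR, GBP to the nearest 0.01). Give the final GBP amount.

KRW 870,000 × 0.00085409 = USD 743.06
USD 743.06 ÷ 0.063116 = ZAR 11,772.93
ZAR 11,772.93 ÷ 19.425 = GBP 606.07

GBP 606.07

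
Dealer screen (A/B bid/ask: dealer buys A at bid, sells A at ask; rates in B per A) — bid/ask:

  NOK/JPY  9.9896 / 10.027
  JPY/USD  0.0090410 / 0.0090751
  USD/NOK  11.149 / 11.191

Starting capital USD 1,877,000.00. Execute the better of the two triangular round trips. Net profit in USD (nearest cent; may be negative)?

Best loop USD → NOK → JPY → USD:
USD 1,877,000.00 × 11.149 (sell USD at bid) = NOK 20,926,673.00
NOK 20,926,673.00 × 9.9896 (sell NOK at bid) = JPY 209,049,093
JPY 209,049,093 × 0.0090410 (sell JPY at bid) = USD 1,890,012.85

Net profit: USD 13,012.85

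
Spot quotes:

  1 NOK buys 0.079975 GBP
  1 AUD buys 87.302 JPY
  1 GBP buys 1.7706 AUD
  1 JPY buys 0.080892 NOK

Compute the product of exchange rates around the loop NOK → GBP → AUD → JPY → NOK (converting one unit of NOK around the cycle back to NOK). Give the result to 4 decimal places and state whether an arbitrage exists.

1.0000 (no arbitrage)

Around NOK → GBP → AUD → JPY → NOK: 1 × 0.079975 × 1.7706 × 87.302 × 0.080892 = 1.000010
Product ≈ 1 (deviation 0.001%, within rounding noise).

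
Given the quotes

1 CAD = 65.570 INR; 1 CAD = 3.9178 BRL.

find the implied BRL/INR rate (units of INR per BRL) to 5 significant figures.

BRL/INR = 16.736

1 BRL ÷ 3.9178 = 0.255245 CAD
0.255245 CAD × 65.570 = 16.7364 INR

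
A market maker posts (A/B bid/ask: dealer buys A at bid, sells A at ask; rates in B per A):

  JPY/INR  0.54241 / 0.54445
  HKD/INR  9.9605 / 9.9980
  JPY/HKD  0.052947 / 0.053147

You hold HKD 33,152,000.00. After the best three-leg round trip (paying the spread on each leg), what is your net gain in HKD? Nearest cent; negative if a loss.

Net profit: HKD 689,182.82

Best loop HKD → JPY → INR → HKD:
HKD 33,152,000.00 ÷ 0.053147 (buy JPY at ask) = JPY 623,779,329
JPY 623,779,329 × 0.54241 (sell JPY at bid) = INR 338,344,145.86
INR 338,344,145.86 ÷ 9.9980 (buy HKD at ask) = HKD 33,841,182.82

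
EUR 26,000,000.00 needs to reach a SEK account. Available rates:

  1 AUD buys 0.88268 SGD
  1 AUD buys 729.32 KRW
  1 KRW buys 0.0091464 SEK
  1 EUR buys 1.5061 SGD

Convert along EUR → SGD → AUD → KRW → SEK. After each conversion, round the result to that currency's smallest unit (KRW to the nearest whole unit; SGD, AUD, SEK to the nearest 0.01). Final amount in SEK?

EUR 26,000,000.00 × 1.5061 = SGD 39,158,600.00
SGD 39,158,600.00 ÷ 0.88268 = AUD 44,363,302.67
AUD 44,363,302.67 × 729.32 = KRW 32,355,043,903
KRW 32,355,043,903 × 0.0091464 = SEK 295,932,173.55

SEK 295,932,173.55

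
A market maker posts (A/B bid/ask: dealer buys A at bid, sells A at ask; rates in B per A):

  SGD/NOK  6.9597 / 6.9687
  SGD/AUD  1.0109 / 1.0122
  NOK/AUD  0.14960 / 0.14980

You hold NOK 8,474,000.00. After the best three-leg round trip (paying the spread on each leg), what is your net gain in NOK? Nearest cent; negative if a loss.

Net profit: NOK 242,542.26

Best loop NOK → AUD → SGD → NOK:
NOK 8,474,000.00 × 0.14960 (sell NOK at bid) = AUD 1,267,710.40
AUD 1,267,710.40 ÷ 1.0122 (buy SGD at ask) = SGD 1,252,430.74
SGD 1,252,430.74 × 6.9597 (sell SGD at bid) = NOK 8,716,542.26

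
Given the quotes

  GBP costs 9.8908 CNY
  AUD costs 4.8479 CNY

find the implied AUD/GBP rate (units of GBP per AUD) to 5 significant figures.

AUD/GBP = 0.49014

1 AUD × 4.8479 = 4.8479 CNY
4.8479 CNY ÷ 9.8908 = 0.490142 GBP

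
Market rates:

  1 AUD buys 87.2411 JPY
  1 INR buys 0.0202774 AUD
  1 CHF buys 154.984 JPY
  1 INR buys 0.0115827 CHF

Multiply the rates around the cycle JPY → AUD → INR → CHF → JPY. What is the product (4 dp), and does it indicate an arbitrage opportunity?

1.0148 (arbitrage exists)

Around JPY → AUD → INR → CHF → JPY: 1 ÷ 87.2411 ÷ 0.0202774 × 0.0115827 × 154.984 = 1.014760
Product > 1; profitable direction is JPY → AUD → INR → CHF → JPY.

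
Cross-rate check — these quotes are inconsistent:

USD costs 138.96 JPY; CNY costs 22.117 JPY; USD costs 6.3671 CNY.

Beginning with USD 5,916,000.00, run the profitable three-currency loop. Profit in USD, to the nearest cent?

Profit: USD 79,235.52

Profitable loop is USD → CNY → JPY → USD:
USD 5,916,000.00 × 6.3671 = CNY 37,667,763.60
CNY 37,667,763.60 × 22.117 = JPY 833,097,928
JPY 833,097,928 ÷ 138.96 = USD 5,995,235.52
Profit = USD 5,995,235.52 − USD 5,916,000.00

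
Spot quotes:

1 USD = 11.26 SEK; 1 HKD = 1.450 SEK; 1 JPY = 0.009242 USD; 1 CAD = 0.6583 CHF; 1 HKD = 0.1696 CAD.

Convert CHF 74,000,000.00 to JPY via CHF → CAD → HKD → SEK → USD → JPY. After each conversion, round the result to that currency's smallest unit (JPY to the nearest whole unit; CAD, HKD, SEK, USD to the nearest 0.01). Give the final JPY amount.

JPY 9,235,186,373

CHF 74,000,000.00 ÷ 0.6583 = CAD 112,410,754.97
CAD 112,410,754.97 ÷ 0.1696 = HKD 662,799,262.79
HKD 662,799,262.79 × 1.450 = SEK 961,058,931.05
SEK 961,058,931.05 ÷ 11.26 = USD 85,351,592.46
USD 85,351,592.46 ÷ 0.009242 = JPY 9,235,186,373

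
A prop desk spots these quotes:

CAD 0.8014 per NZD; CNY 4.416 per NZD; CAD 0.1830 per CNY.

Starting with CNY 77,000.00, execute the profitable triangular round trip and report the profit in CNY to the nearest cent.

Profit: CNY 646.44

Profitable loop is CNY → CAD → NZD → CNY:
CNY 77,000.00 × 0.1830 = CAD 14,091.00
CAD 14,091.00 ÷ 0.8014 = NZD 17,582.98
NZD 17,582.98 × 4.416 = CNY 77,646.44
Profit = CNY 77,646.44 − CNY 77,000.00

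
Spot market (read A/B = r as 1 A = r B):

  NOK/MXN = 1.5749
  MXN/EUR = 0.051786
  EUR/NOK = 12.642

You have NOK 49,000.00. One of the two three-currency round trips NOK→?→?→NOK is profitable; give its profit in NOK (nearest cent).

Profit: NOK 1,521.61

Profitable loop is NOK → MXN → EUR → NOK:
NOK 49,000.00 × 1.5749 = MXN 77,170.10
MXN 77,170.10 × 0.051786 = EUR 3,996.33
EUR 3,996.33 × 12.642 = NOK 50,521.61
Profit = NOK 50,521.61 − NOK 49,000.00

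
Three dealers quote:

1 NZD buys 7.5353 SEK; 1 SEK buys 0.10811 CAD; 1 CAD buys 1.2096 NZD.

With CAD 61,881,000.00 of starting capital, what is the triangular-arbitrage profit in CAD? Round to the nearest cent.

Profitable loop is CAD → SEK → NZD → CAD:
CAD 61,881,000.00 ÷ 0.10811 = SEK 572,389,233.19
SEK 572,389,233.19 ÷ 7.5353 = NZD 75,961,041.12
NZD 75,961,041.12 ÷ 1.2096 = CAD 62,798,479.77
Profit = CAD 62,798,479.77 − CAD 61,881,000.00

Profit: CAD 917,479.77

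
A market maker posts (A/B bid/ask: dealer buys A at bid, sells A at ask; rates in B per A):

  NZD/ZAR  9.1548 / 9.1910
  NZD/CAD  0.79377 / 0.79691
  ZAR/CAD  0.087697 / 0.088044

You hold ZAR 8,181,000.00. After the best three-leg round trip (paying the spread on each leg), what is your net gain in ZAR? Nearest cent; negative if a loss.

Best loop ZAR → CAD → NZD → ZAR:
ZAR 8,181,000.00 × 0.087697 (sell ZAR at bid) = CAD 717,449.16
CAD 717,449.16 ÷ 0.79691 (buy NZD at ask) = NZD 900,288.81
NZD 900,288.81 × 9.1548 (sell NZD at bid) = ZAR 8,241,964.01

Net profit: ZAR 60,964.01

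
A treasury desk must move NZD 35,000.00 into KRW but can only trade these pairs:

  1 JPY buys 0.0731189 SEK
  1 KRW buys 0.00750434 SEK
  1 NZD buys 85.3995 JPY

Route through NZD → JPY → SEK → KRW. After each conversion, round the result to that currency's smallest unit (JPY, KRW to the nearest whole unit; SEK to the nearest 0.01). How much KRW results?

KRW 29,123,291

NZD 35,000.00 × 85.3995 = JPY 2,988,982
JPY 2,988,982 × 0.0731189 = SEK 218,551.08
SEK 218,551.08 ÷ 0.00750434 = KRW 29,123,291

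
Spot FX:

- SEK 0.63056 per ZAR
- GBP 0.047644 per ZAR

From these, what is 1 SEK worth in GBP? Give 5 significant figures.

1 SEK ÷ 0.63056 = 1.58589 ZAR
1.58589 ZAR × 0.047644 = 0.0755582 GBP

SEK/GBP = 0.075558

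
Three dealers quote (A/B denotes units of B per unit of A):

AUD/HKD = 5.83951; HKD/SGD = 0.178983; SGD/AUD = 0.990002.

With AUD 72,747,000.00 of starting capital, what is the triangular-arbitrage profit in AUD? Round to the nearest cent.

Profit: AUD 2,526,021.62

Profitable loop is AUD → HKD → SGD → AUD:
AUD 72,747,000.00 × 5.83951 = HKD 424,806,833.97
HKD 424,806,833.97 × 0.178983 = SGD 76,033,201.56
SGD 76,033,201.56 × 0.990002 = AUD 75,273,021.62
Profit = AUD 75,273,021.62 − AUD 72,747,000.00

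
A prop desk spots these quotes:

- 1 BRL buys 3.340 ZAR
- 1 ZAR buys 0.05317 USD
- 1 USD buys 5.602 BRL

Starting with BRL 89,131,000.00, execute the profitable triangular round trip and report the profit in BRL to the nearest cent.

Profitable loop is BRL → USD → ZAR → BRL:
BRL 89,131,000.00 ÷ 5.602 = USD 15,910,567.65
USD 15,910,567.65 ÷ 0.05317 = ZAR 299,239,564.69
ZAR 299,239,564.69 ÷ 3.340 = BRL 89,592,684.04
Profit = BRL 89,592,684.04 − BRL 89,131,000.00

Profit: BRL 461,684.04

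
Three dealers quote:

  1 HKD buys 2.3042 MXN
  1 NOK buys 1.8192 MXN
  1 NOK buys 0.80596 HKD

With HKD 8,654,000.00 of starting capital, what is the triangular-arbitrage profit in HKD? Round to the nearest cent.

Profitable loop is HKD → MXN → NOK → HKD:
HKD 8,654,000.00 × 2.3042 = MXN 19,940,546.80
MXN 19,940,546.80 ÷ 1.8192 = NOK 10,961,162.49
NOK 10,961,162.49 × 0.80596 = HKD 8,834,258.52
Profit = HKD 8,834,258.52 − HKD 8,654,000.00

Profit: HKD 180,258.52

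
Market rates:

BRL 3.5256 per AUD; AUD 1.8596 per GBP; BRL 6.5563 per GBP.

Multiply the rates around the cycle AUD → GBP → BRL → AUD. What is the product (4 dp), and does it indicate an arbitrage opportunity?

1.0000 (no arbitrage)

Around AUD → GBP → BRL → AUD: 1 ÷ 1.8596 × 6.5563 ÷ 3.5256 = 1.000014
Product ≈ 1 (deviation 0.001%, within rounding noise).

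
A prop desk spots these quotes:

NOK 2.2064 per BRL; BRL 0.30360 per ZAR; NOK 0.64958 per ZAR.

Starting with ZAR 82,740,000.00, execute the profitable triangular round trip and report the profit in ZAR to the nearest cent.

Profit: ZAR 2,583,544.34

Profitable loop is ZAR → BRL → NOK → ZAR:
ZAR 82,740,000.00 × 0.30360 = BRL 25,119,864.00
BRL 25,119,864.00 × 2.2064 = NOK 55,424,467.93
NOK 55,424,467.93 ÷ 0.64958 = ZAR 85,323,544.34
Profit = ZAR 85,323,544.34 − ZAR 82,740,000.00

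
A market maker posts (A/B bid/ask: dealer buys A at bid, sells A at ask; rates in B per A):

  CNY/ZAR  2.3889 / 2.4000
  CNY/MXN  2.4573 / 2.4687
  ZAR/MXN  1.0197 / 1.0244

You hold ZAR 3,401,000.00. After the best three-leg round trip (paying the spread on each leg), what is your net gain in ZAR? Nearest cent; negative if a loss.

Best loop ZAR → CNY → MXN → ZAR:
ZAR 3,401,000.00 ÷ 2.4000 (buy CNY at ask) = CNY 1,417,083.33
CNY 1,417,083.33 × 2.4573 (sell CNY at bid) = MXN 3,482,198.88
MXN 3,482,198.88 ÷ 1.0244 (buy ZAR at ask) = ZAR 3,399,257.00

Net result: ZAR -1,743.00 (no profitable arbitrage after spreads)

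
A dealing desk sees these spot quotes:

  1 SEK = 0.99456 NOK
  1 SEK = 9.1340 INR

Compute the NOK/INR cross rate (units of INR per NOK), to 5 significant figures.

NOK/INR = 9.1840

1 NOK ÷ 0.99456 = 1.00547 SEK
1.00547 SEK × 9.1340 = 9.18396 INR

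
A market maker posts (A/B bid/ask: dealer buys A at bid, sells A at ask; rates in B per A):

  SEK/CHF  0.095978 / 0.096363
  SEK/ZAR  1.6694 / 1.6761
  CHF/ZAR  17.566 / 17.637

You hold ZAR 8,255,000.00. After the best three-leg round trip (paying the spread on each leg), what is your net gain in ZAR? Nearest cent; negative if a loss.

Net profit: ZAR 48,510.24

Best loop ZAR → SEK → CHF → ZAR:
ZAR 8,255,000.00 ÷ 1.6761 (buy SEK at ask) = SEK 4,925,123.80
SEK 4,925,123.80 × 0.095978 (sell SEK at bid) = CHF 472,703.53
CHF 472,703.53 × 17.566 (sell CHF at bid) = ZAR 8,303,510.24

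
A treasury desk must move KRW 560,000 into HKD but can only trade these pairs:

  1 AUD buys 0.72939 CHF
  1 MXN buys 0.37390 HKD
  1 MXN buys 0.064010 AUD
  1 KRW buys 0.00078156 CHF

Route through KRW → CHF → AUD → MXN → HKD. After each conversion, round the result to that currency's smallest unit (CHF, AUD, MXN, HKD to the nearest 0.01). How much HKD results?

HKD 3,505.06

KRW 560,000 × 0.00078156 = CHF 437.67
CHF 437.67 ÷ 0.72939 = AUD 600.05
AUD 600.05 ÷ 0.064010 = MXN 9,374.32
MXN 9,374.32 × 0.37390 = HKD 3,505.06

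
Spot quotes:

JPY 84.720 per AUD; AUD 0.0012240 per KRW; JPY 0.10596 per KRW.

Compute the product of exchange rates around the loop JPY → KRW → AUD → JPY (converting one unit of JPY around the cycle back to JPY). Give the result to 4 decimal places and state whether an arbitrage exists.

Around JPY → KRW → AUD → JPY: 1 ÷ 0.10596 × 0.0012240 × 84.720 = 0.978646
Product < 1; profitable direction is JPY → AUD → KRW → JPY.

0.9786 (arbitrage exists)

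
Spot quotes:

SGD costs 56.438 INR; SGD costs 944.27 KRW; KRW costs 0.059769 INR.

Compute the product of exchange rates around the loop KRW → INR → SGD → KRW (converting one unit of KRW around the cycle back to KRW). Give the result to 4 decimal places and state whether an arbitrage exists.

Around KRW → INR → SGD → KRW: 1 × 0.059769 ÷ 56.438 × 944.27 = 1.000001
Product ≈ 1 (deviation 0.000%, within rounding noise).

1.0000 (no arbitrage)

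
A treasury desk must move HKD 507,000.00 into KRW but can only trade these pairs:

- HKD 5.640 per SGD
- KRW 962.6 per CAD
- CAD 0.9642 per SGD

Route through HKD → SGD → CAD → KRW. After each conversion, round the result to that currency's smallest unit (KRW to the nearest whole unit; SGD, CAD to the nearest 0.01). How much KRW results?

HKD 507,000.00 ÷ 5.640 = SGD 89,893.62
SGD 89,893.62 × 0.9642 = CAD 86,675.43
CAD 86,675.43 × 962.6 = KRW 83,433,769

KRW 83,433,769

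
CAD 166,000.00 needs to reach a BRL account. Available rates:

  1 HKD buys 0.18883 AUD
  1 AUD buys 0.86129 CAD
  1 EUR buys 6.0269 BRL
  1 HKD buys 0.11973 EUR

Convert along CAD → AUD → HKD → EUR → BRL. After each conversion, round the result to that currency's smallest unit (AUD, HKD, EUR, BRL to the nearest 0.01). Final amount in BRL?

CAD 166,000.00 ÷ 0.86129 = AUD 192,734.15
AUD 192,734.15 ÷ 0.18883 = HKD 1,020,675.48
HKD 1,020,675.48 × 0.11973 = EUR 122,205.48
EUR 122,205.48 × 6.0269 = BRL 736,520.21

BRL 736,520.21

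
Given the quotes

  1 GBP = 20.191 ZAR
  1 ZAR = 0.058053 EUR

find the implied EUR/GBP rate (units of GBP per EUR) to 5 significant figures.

EUR/GBP = 0.85313

1 EUR ÷ 0.058053 = 17.2256 ZAR
17.2256 ZAR ÷ 20.191 = 0.853134 GBP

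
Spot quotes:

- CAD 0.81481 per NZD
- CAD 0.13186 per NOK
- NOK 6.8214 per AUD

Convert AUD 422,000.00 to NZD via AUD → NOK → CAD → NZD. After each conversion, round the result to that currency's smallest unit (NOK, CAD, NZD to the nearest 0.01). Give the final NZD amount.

NZD 465,846.34

AUD 422,000.00 × 6.8214 = NOK 2,878,630.80
NOK 2,878,630.80 × 0.13186 = CAD 379,576.26
CAD 379,576.26 ÷ 0.81481 = NZD 465,846.34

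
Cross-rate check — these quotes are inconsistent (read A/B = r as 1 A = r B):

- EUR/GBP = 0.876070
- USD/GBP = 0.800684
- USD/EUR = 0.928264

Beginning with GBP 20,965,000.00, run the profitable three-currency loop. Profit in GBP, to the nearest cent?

Profitable loop is GBP → USD → EUR → GBP:
GBP 20,965,000.00 ÷ 0.800684 = USD 26,183,862.80
USD 26,183,862.80 × 0.928264 = EUR 24,305,537.22
EUR 24,305,537.22 × 0.876070 = GBP 21,293,351.99
Profit = GBP 21,293,351.99 − GBP 20,965,000.00

Profit: GBP 328,351.99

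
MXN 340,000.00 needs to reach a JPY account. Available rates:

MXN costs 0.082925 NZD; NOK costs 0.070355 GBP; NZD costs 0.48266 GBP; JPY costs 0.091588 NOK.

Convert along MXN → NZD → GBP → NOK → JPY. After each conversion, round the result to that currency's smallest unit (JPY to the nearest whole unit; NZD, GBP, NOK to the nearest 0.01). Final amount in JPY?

JPY 2,111,895

MXN 340,000.00 × 0.082925 = NZD 28,194.50
NZD 28,194.50 × 0.48266 = GBP 13,608.36
GBP 13,608.36 ÷ 0.070355 = NOK 193,424.21
NOK 193,424.21 ÷ 0.091588 = JPY 2,111,895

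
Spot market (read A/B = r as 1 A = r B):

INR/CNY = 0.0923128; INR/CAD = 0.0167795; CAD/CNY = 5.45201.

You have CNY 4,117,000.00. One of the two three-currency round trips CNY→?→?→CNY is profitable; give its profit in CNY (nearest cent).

Profitable loop is CNY → CAD → INR → CNY:
CNY 4,117,000.00 ÷ 5.45201 = CAD 755,134.34
CAD 755,134.34 ÷ 0.0167795 = INR 45,003,387.76
INR 45,003,387.76 × 0.0923128 = CNY 4,154,388.73
Profit = CNY 4,154,388.73 − CNY 4,117,000.00

Profit: CNY 37,388.73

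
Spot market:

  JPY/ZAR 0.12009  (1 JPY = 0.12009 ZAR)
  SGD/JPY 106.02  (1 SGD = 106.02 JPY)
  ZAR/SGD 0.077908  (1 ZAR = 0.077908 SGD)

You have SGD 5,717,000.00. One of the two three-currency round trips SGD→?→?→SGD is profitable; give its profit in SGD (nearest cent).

Profit: SGD 46,568.94

Profitable loop is SGD → ZAR → JPY → SGD:
SGD 5,717,000.00 ÷ 0.077908 = ZAR 73,381,424.24
ZAR 73,381,424.24 ÷ 0.12009 = JPY 611,053,579
JPY 611,053,579 ÷ 106.02 = SGD 5,763,568.94
Profit = SGD 5,763,568.94 − SGD 5,717,000.00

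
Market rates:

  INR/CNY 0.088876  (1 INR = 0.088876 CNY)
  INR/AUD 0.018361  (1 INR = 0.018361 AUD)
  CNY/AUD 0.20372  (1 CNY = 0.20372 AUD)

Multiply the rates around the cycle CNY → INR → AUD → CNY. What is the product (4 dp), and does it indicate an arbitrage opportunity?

1.0141 (arbitrage exists)

Around CNY → INR → AUD → CNY: 1 ÷ 0.088876 × 0.018361 ÷ 0.20372 = 1.014094
Product > 1; profitable direction is CNY → INR → AUD → CNY.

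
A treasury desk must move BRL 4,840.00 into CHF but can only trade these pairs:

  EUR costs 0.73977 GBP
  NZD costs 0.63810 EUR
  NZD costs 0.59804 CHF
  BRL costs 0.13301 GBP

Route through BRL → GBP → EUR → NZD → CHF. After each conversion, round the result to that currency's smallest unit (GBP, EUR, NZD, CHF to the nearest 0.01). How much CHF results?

BRL 4,840.00 × 0.13301 = GBP 643.77
GBP 643.77 ÷ 0.73977 = EUR 870.23
EUR 870.23 ÷ 0.63810 = NZD 1,363.78
NZD 1,363.78 × 0.59804 = CHF 815.59

CHF 815.59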